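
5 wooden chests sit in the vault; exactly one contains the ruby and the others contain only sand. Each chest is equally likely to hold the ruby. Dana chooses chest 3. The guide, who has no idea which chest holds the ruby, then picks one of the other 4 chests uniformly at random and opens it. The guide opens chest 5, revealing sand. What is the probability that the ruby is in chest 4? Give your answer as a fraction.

1/4

Consider each possible location of the ruby in turn.
If it is in any of chests 1, 2, 3, and 4 (prior 1/5 each): the guide picks chest 5 with probability 1/4 regardless, and it is not the prize; weight (1/5)·(1/4) = 1/20 each.
If it is in chest 5 (prior 1/5): the guide opened chest 5, so this case is ruled out; weight (1/5)·0 = 0.
The weights sum to 1/5.
So P(the ruby in chest 4 | the guide opened chest 5) = (1/20) / (1/5) = 1/4.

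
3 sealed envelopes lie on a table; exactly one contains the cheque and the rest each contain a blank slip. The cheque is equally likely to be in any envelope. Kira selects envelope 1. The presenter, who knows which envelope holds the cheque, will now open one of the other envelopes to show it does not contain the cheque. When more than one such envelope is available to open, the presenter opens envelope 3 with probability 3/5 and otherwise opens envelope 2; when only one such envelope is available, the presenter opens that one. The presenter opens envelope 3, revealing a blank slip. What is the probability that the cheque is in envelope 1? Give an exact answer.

Consider each possible location of the cheque in turn.
If it is in envelope 1 (prior 1/3): envelope 3 is available, opened with probability 3/5; weight (1/3)·(3/5) = 1/5.
If it is in envelope 2 (prior 1/3): only envelope 3 is available, probability 1; weight (1/3)·1 = 1/3.
If it is in envelope 3 (prior 1/3): the presenter opened envelope 3, so this case is ruled out; weight (1/3)·0 = 0.
The weights sum to 8/15.
So P(the cheque in envelope 1 | the presenter opened envelope 3) = (1/5) / (8/15) = 3/8.

3/8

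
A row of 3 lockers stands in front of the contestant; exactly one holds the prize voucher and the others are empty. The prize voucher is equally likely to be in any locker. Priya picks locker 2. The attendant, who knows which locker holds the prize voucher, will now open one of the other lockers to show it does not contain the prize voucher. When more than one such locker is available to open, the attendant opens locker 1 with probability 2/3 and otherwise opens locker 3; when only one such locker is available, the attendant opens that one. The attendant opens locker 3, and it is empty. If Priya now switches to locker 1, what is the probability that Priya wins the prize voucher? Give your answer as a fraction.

3/4

Condition on the true location of the prize voucher.
If it is in locker 1 (prior 1/3): only locker 3 is available, probability 1; weight (1/3)·1 = 1/3.
If it is in locker 2 (prior 1/3): locker 1 is available but not opened, probability 1/3; weight (1/3)·(1/3) = 1/9.
If it is in locker 3 (prior 1/3): the attendant opened locker 3, so this case is ruled out; weight (1/3)·0 = 0.
The weights sum to 4/9.
So P(the prize voucher in locker 1 | the attendant opened locker 3) = (1/3) / (4/9) = 3/4.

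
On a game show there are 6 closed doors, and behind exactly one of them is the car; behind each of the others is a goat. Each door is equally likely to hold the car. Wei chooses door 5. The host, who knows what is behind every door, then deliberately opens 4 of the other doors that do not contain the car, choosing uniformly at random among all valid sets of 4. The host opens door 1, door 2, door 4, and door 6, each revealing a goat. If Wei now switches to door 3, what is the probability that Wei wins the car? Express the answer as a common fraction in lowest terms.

5/6

Condition on the true location of the car.
If it is behind any of doors 1, 2, 4, and 6 (prior 1/6 each): that door was opened and seen not to hold the prize — ruled out; weight (1/6)·0 = 0 each.
If it is behind door 3 (prior 1/6): the host has no choice, probability 1; weight (1/6)·1 = 1/6.
If it is behind door 5 (prior 1/6): the host has 5 equally likely choices, so probability 1/5; weight (1/6)·(1/5) = 1/30.
The weights sum to 1/5.
So P(the car behind door 3 | the host opened door 1, door 2, door 4, and door 6) = (1/6) / (1/5) = 5/6.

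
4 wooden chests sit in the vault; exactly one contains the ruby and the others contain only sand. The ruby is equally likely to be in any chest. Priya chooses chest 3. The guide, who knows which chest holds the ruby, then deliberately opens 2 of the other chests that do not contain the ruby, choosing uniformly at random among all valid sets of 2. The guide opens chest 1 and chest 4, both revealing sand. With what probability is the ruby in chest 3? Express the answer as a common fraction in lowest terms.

Apply Bayes' rule, conditioning on where the ruby actually is.
If it is in either of chests 1 and 4 (prior 1/4 each): that chest was opened and seen not to hold the prize — ruled out; weight (1/4)·0 = 0 each.
If it is in chest 2 (prior 1/4): the guide has no choice, probability 1; weight (1/4)·1 = 1/4.
If it is in chest 3 (prior 1/4): the guide has 3 equally likely choices, so probability 1/3; weight (1/4)·(1/3) = 1/12.
The weights sum to 1/3.
So P(the ruby in chest 3 | the guide opened chest 1 and chest 4) = (1/12) / (1/3) = 1/4.

1/4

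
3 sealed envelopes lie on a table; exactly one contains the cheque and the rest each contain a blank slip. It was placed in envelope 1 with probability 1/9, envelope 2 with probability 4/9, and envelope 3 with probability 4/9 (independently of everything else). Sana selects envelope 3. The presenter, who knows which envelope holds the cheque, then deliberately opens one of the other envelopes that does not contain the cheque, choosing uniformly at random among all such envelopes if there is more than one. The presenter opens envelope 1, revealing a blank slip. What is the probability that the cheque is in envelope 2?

2/3

Apply Bayes' rule, conditioning on where the cheque actually is.
If it is in envelope 1 (prior 1/9): the presenter opened envelope 1, so this case is ruled out; weight (1/9)·0 = 0.
If it is in envelope 2 (prior 4/9): the presenter has no choice, probability 1; weight (4/9)·1 = 4/9.
If it is in envelope 3 (prior 4/9): the presenter has 2 equally likely choices, so probability 1/2; weight (4/9)·(1/2) = 2/9.
The weights sum to 2/3.
So P(the cheque in envelope 2 | the presenter opened envelope 1) = (4/9) / (2/3) = 2/3.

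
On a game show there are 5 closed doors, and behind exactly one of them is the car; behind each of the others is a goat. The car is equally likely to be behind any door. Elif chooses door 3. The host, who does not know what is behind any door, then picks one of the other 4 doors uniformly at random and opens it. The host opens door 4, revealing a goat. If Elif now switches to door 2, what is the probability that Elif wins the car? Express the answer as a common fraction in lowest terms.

Consider each possible location of the car in turn.
If it is behind any of doors 1, 2, 3, and 5 (prior 1/5 each): the host picks door 4 with probability 1/4 regardless, and it is not the prize; weight (1/5)·(1/4) = 1/20 each.
If it is behind door 4 (prior 1/5): the host opened door 4, so this case is ruled out; weight (1/5)·0 = 0.
The weights sum to 1/5.
So P(the car behind door 2 | the host opened door 4) = (1/20) / (1/5) = 1/4.

1/4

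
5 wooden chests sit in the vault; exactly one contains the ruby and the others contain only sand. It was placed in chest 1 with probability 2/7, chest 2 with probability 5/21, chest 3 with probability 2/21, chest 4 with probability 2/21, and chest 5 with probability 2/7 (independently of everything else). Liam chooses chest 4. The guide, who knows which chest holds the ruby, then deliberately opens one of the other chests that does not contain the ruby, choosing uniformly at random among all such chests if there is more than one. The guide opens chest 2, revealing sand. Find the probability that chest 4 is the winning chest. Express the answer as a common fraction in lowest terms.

Condition on the true location of the ruby.
If it is in either of chests 1 and 5 (prior 2/7 each): the guide has 3 equally likely choices, so probability 1/3; weight (2/7)·(1/3) = 2/21 each.
If it is in chest 2 (prior 5/21): the guide opened chest 2, so this case is ruled out; weight (5/21)·0 = 0.
If it is in chest 3 (prior 2/21): the guide has 3 equally likely choices, so probability 1/3; weight (2/21)·(1/3) = 2/63.
If it is in chest 4 (prior 2/21): the guide has 4 equally likely choices, so probability 1/4; weight (2/21)·(1/4) = 1/42.
The weights sum to 31/126.
So P(the ruby in chest 4 | the guide opened chest 2) = (1/42) / (31/126) = 3/31.

3/31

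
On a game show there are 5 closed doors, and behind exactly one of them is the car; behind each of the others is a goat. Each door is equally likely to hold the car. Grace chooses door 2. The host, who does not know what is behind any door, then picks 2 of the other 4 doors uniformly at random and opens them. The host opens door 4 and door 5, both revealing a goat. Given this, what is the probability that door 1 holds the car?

Consider each possible location of the car in turn.
If it is behind any of doors 1, 2, and 3 (prior 1/5 each): the host picks exactly this set with probability 1/6 regardless, and none is the prize; weight (1/5)·(1/6) = 1/30 each.
If it is behind either of doors 4 and 5 (prior 1/5 each): that door was opened and seen not to hold the prize — ruled out; weight (1/5)·0 = 0 each.
The weights sum to 1/10.
So P(the car behind door 1 | the host opened door 4 and door 5) = (1/30) / (1/10) = 1/3.

1/3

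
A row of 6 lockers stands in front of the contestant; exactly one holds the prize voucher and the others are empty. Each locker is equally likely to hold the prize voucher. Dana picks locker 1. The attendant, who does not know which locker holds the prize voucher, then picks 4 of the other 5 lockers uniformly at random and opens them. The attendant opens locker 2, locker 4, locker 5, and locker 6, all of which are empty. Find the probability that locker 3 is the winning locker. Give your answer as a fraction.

Condition on the true location of the prize voucher.
If it is in either of lockers 1 and 3 (prior 1/6 each): the attendant picks exactly this set with probability 1/5 regardless, and none is the prize; weight (1/6)·(1/5) = 1/30 each.
If it is in any of lockers 2, 4, 5, and 6 (prior 1/6 each): that locker was opened and seen not to hold the prize — ruled out; weight (1/6)·0 = 0 each.
The weights sum to 1/15.
So P(the prize voucher in locker 3 | the attendant opened locker 2, locker 4, locker 5, and locker 6) = (1/30) / (1/15) = 1/2.

1/2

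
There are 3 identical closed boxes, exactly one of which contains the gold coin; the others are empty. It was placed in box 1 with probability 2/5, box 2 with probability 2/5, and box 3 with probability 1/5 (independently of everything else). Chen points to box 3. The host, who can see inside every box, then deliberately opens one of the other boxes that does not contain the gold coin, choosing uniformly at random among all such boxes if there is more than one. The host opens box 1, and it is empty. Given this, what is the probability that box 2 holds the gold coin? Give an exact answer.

Condition on the true location of the gold coin.
If it is in box 1 (prior 2/5): the host opened box 1, so this case is ruled out; weight (2/5)·0 = 0.
If it is in box 2 (prior 2/5): the host has no choice, probability 1; weight (2/5)·1 = 2/5.
If it is in box 3 (prior 1/5): the host has 2 equally likely choices, so probability 1/2; weight (1/5)·(1/2) = 1/10.
The weights sum to 1/2.
So P(the gold coin in box 2 | the host opened box 1) = (2/5) / (1/2) = 4/5.

4/5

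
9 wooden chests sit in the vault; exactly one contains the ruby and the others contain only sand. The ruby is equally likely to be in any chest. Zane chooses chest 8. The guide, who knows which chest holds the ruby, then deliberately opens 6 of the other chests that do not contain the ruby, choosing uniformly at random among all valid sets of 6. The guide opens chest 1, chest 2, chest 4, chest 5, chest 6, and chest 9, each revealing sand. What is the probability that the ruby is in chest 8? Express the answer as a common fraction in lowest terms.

1/9

Condition on the true location of the ruby.
If it is in any of chests 1, 2, 4, 5, 6, and 9 (prior 1/9 each): that chest was opened and seen not to hold the prize — ruled out; weight (1/9)·0 = 0 each.
If it is in either of chests 3 and 7 (prior 1/9 each): the guide has 7 equally likely choices, so probability 1/7; weight (1/9)·(1/7) = 1/63 each.
If it is in chest 8 (prior 1/9): the guide has 28 equally likely choices, so probability 1/28; weight (1/9)·(1/28) = 1/252.
The weights sum to 1/28.
So P(the ruby in chest 8 | the guide opened chest 1, chest 2, chest 4, chest 5, chest 6, and chest 9) = (1/252) / (1/28) = 1/9.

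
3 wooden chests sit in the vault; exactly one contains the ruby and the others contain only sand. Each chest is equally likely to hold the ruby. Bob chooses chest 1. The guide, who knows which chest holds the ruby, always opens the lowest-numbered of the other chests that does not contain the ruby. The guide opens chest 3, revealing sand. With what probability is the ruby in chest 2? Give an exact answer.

Condition on the true location of the ruby.
If it is in chest 1 (prior 1/3): the guide would have opened chest 2 instead, probability 0; weight (1/3)·0 = 0.
If it is in chest 2 (prior 1/3): chest 3 is the lowest-numbered option available, probability 1; weight (1/3)·1 = 1/3.
If it is in chest 3 (prior 1/3): the guide opened chest 3, so this case is ruled out; weight (1/3)·0 = 0.
The weights sum to 1/3.
So P(the ruby in chest 2 | the guide opened chest 3) = (1/3) / (1/3) = 1.

1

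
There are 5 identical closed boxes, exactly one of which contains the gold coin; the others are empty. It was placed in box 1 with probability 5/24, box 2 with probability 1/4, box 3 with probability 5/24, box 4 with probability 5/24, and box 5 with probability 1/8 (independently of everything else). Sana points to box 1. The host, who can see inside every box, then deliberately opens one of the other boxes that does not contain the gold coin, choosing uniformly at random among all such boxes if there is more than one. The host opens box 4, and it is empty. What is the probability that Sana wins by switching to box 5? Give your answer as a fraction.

Condition on the true location of the gold coin.
If it is in box 1 (prior 5/24): the host has 4 equally likely choices, so probability 1/4; weight (5/24)·(1/4) = 5/96.
If it is in box 2 (prior 1/4): the host has 3 equally likely choices, so probability 1/3; weight (1/4)·(1/3) = 1/12.
If it is in box 3 (prior 5/24): the host has 3 equally likely choices, so probability 1/3; weight (5/24)·(1/3) = 5/72.
If it is in box 4 (prior 5/24): the host opened box 4, so this case is ruled out; weight (5/24)·0 = 0.
If it is in box 5 (prior 1/8): the host has 3 equally likely choices, so probability 1/3; weight (1/8)·(1/3) = 1/24.
The weights sum to 71/288.
So P(the gold coin in box 5 | the host opened box 4) = (1/24) / (71/288) = 12/71.

12/71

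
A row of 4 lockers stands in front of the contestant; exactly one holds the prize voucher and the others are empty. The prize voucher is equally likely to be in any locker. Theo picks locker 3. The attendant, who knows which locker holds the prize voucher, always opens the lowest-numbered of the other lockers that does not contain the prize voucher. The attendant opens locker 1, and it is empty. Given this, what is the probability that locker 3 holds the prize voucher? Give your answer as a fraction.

Condition on the true location of the prize voucher.
If it is in locker 1 (prior 1/4): the attendant opened locker 1, so this case is ruled out; weight (1/4)·0 = 0.
If it is in any of lockers 2, 3, and 4 (prior 1/4 each): locker 1 is the lowest-numbered option available, probability 1; weight (1/4)·1 = 1/4 each.
The weights sum to 3/4.
So P(the prize voucher in locker 3 | the attendant opened locker 1) = (1/4) / (3/4) = 1/3.

1/3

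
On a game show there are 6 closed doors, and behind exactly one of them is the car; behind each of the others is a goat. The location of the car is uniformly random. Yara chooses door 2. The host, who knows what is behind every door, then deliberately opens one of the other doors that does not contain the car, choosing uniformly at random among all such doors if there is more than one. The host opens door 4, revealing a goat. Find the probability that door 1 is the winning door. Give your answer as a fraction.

5/24

Condition on the true location of the car.
If it is behind any of doors 1, 3, 5, and 6 (prior 1/6 each): the host has 4 equally likely choices, so probability 1/4; weight (1/6)·(1/4) = 1/24 each.
If it is behind door 2 (prior 1/6): the host has 5 equally likely choices, so probability 1/5; weight (1/6)·(1/5) = 1/30.
If it is behind door 4 (prior 1/6): the host opened door 4, so this case is ruled out; weight (1/6)·0 = 0.
The weights sum to 1/5.
So P(the car behind door 1 | the host opened door 4) = (1/24) / (1/5) = 5/24.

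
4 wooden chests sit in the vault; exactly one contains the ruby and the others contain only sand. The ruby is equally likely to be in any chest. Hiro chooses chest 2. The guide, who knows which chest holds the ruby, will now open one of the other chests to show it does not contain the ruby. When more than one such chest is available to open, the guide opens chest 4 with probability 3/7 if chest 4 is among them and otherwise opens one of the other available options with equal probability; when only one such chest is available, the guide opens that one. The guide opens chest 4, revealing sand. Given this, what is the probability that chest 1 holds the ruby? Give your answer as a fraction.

Consider each possible location of the ruby in turn.
If it is in any of chests 1, 2, and 3 (prior 1/4 each): chest 4 is available, opened with probability 3/7; weight (1/4)·(3/7) = 3/28 each.
If it is in chest 4 (prior 1/4): the guide opened chest 4, so this case is ruled out; weight (1/4)·0 = 0.
The weights sum to 9/28.
So P(the ruby in chest 1 | the guide opened chest 4) = (3/28) / (9/28) = 1/3.

1/3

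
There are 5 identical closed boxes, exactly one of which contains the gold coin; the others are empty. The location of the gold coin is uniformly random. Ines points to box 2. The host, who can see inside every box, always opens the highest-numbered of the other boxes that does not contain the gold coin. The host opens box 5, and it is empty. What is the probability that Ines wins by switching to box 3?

Apply Bayes' rule, conditioning on where the gold coin actually is.
If it is in any of boxes 1, 2, 3, and 4 (prior 1/5 each): box 5 is the highest-numbered option available, probability 1; weight (1/5)·1 = 1/5 each.
If it is in box 5 (prior 1/5): the host opened box 5, so this case is ruled out; weight (1/5)·0 = 0.
The weights sum to 4/5.
So P(the gold coin in box 3 | the host opened box 5) = (1/5) / (4/5) = 1/4.

1/4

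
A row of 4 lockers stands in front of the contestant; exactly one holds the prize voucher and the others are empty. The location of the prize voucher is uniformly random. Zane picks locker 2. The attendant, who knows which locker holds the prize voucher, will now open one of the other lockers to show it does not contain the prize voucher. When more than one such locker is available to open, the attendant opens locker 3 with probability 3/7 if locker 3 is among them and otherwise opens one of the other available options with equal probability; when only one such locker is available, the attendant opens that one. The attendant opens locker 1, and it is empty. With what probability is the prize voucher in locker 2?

Apply Bayes' rule, conditioning on where the prize voucher actually is.
If it is in locker 1 (prior 1/4): the attendant opened locker 1, so this case is ruled out; weight (1/4)·0 = 0.
If it is in locker 2 (prior 1/4): locker 3 is available but not opened; locker 1 gets probability (1 − 3/7)/2 = 2/7; weight (1/4)·(2/7) = 1/14.
If it is in locker 3 (prior 1/4): locker 3 holds the prize so is unavailable; the attendant chooses uniformly among the 2 others, probability 1/2; weight (1/4)·(1/2) = 1/8.
If it is in locker 4 (prior 1/4): locker 3 is available but not opened, probability 4/7; weight (1/4)·(4/7) = 1/7.
The weights sum to 19/56.
So P(the prize voucher in locker 2 | the attendant opened locker 1) = (1/14) / (19/56) = 4/19.

4/19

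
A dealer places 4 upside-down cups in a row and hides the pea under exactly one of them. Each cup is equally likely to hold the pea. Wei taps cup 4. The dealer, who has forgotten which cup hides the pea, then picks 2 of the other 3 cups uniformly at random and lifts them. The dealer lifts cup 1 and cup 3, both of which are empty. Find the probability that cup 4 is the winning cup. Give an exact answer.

1/2

Because the dealer chose which cups to lift without knowing where the pea is, the choice is independent of the prize location. Learning that none of the 2 opened cups holds the pea simply rules out those 2 locations and leaves the remaining 2 cups still equally likely by symmetry.
So P(the pea under cup 4) = 1/2.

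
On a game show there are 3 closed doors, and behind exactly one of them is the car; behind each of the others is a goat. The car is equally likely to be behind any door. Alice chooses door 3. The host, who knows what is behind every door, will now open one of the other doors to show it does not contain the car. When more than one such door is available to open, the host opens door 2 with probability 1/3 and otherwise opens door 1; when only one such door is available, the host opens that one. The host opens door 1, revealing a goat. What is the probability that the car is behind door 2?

Consider each possible location of the car in turn.
If it is behind door 1 (prior 1/3): the host opened door 1, so this case is ruled out; weight (1/3)·0 = 0.
If it is behind door 2 (prior 1/3): only door 1 is available, probability 1; weight (1/3)·1 = 1/3.
If it is behind door 3 (prior 1/3): door 2 is available but not opened, probability 2/3; weight (1/3)·(2/3) = 2/9.
The weights sum to 5/9.
So P(the car behind door 2 | the host opened door 1) = (1/3) / (5/9) = 3/5.

3/5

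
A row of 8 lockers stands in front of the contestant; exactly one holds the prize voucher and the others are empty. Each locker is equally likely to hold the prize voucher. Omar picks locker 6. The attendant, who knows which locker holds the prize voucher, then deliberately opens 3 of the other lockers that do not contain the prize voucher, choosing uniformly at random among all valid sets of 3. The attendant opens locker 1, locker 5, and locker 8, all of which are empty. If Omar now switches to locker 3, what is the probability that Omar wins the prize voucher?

Apply Bayes' rule, conditioning on where the prize voucher actually is.
If it is in any of lockers 1, 5, and 8 (prior 1/8 each): that locker was opened and seen not to hold the prize — ruled out; weight (1/8)·0 = 0 each.
If it is in any of lockers 2, 3, 4, and 7 (prior 1/8 each): the attendant has 20 equally likely choices, so probability 1/20; weight (1/8)·(1/20) = 1/160 each.
If it is in locker 6 (prior 1/8): the attendant has 35 equally likely choices, so probability 1/35; weight (1/8)·(1/35) = 1/280.
The weights sum to 1/35.
So P(the prize voucher in locker 3 | the attendant opened locker 1, locker 5, and locker 8) = (1/160) / (1/35) = 7/32.

7/32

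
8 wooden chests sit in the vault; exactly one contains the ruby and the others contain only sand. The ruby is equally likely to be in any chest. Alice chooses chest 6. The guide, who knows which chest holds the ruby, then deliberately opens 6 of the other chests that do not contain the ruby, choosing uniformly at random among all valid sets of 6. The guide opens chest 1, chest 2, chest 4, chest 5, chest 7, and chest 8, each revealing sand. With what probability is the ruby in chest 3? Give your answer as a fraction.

Apply Bayes' rule, conditioning on where the ruby actually is.
If it is in any of chests 1, 2, 4, 5, 7, and 8 (prior 1/8 each): that chest was opened and seen not to hold the prize — ruled out; weight (1/8)·0 = 0 each.
If it is in chest 3 (prior 1/8): the guide has no choice, probability 1; weight (1/8)·1 = 1/8.
If it is in chest 6 (prior 1/8): the guide has 7 equally likely choices, so probability 1/7; weight (1/8)·(1/7) = 1/56.
The weights sum to 1/7.
So P(the ruby in chest 3 | the guide opened chest 1, chest 2, chest 4, chest 5, chest 7, and chest 8) = (1/8) / (1/7) = 7/8.

7/8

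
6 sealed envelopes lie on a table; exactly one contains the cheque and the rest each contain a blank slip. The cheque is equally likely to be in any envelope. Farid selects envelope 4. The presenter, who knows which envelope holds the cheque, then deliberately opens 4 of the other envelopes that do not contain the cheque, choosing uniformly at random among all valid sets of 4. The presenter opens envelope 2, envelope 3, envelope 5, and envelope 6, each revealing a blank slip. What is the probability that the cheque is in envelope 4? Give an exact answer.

Apply Bayes' rule, conditioning on where the cheque actually is.
If it is in envelope 1 (prior 1/6): the presenter has no choice, probability 1; weight (1/6)·1 = 1/6.
If it is in any of envelopes 2, 3, 5, and 6 (prior 1/6 each): that envelope was opened and seen not to hold the prize — ruled out; weight (1/6)·0 = 0 each.
If it is in envelope 4 (prior 1/6): the presenter has 5 equally likely choices, so probability 1/5; weight (1/6)·(1/5) = 1/30.
The weights sum to 1/5.
So P(the cheque in envelope 4 | the presenter opened envelope 2, envelope 3, envelope 5, and envelope 6) = (1/30) / (1/5) = 1/6.

1/6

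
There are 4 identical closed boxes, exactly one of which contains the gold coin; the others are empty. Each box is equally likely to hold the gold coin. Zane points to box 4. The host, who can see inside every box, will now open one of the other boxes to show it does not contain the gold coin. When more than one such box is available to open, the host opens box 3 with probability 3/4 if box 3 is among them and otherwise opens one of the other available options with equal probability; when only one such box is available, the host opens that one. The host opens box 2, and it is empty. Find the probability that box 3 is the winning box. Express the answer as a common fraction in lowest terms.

4/7

Apply Bayes' rule, conditioning on where the gold coin actually is.
If it is in box 1 (prior 1/4): box 3 is available but not opened, probability 1/4; weight (1/4)·(1/4) = 1/16.
If it is in box 2 (prior 1/4): the host opened box 2, so this case is ruled out; weight (1/4)·0 = 0.
If it is in box 3 (prior 1/4): box 3 holds the prize so is unavailable; the host chooses uniformly among the 2 others, probability 1/2; weight (1/4)·(1/2) = 1/8.
If it is in box 4 (prior 1/4): box 3 is available but not opened; box 2 gets probability (1 − 3/4)/2 = 1/8; weight (1/4)·(1/8) = 1/32.
The weights sum to 7/32.
So P(the gold coin in box 3 | the host opened box 2) = (1/8) / (7/32) = 4/7.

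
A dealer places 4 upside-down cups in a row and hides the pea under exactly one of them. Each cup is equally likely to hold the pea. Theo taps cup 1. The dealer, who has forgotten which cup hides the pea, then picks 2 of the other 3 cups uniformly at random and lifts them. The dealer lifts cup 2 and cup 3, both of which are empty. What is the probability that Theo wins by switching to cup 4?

Condition on the true location of the pea.
If it is under either of cups 1 and 4 (prior 1/4 each): the dealer picks exactly this set with probability 1/3 regardless, and none is the prize; weight (1/4)·(1/3) = 1/12 each.
If it is under either of cups 2 and 3 (prior 1/4 each): that cup was opened and seen not to hold the prize — ruled out; weight (1/4)·0 = 0 each.
The weights sum to 1/6.
So P(the pea under cup 4 | the dealer opened cup 2 and cup 3) = (1/12) / (1/6) = 1/2.

1/2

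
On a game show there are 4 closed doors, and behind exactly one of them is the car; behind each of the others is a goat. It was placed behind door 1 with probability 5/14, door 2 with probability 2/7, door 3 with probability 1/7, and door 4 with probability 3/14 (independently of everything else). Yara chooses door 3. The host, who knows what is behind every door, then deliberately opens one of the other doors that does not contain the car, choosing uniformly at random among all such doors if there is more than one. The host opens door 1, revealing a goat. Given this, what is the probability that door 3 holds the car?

Condition on the true location of the car.
If it is behind door 1 (prior 5/14): the host opened door 1, so this case is ruled out; weight (5/14)·0 = 0.
If it is behind door 2 (prior 2/7): the host has 2 equally likely choices, so probability 1/2; weight (2/7)·(1/2) = 1/7.
If it is behind door 3 (prior 1/7): the host has 3 equally likely choices, so probability 1/3; weight (1/7)·(1/3) = 1/21.
If it is behind door 4 (prior 3/14): the host has 2 equally likely choices, so probability 1/2; weight (3/14)·(1/2) = 3/28.
The weights sum to 25/84.
So P(the car behind door 3 | the host opened door 1) = (1/21) / (25/84) = 4/25.

4/25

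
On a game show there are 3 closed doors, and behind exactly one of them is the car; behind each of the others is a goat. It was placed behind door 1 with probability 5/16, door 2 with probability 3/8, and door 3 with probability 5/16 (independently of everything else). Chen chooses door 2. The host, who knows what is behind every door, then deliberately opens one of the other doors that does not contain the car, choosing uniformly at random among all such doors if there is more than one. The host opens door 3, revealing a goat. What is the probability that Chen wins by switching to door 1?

Apply Bayes' rule, conditioning on where the car actually is.
If it is behind door 1 (prior 5/16): the host has no choice, probability 1; weight (5/16)·1 = 5/16.
If it is behind door 2 (prior 3/8): the host has 2 equally likely choices, so probability 1/2; weight (3/8)·(1/2) = 3/16.
If it is behind door 3 (prior 5/16): the host opened door 3, so this case is ruled out; weight (5/16)·0 = 0.
The weights sum to 1/2.
So P(the car behind door 1 | the host opened door 3) = (5/16) / (1/2) = 5/8.

5/8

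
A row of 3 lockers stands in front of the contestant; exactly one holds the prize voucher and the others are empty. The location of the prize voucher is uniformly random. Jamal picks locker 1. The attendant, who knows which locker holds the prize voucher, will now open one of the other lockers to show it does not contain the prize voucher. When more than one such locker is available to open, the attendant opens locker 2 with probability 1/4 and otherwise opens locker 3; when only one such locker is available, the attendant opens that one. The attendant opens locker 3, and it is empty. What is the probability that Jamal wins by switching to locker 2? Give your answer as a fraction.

Consider each possible location of the prize voucher in turn.
If it is in locker 1 (prior 1/3): locker 2 is available but not opened, probability 3/4; weight (1/3)·(3/4) = 1/4.
If it is in locker 2 (prior 1/3): only locker 3 is available, probability 1; weight (1/3)·1 = 1/3.
If it is in locker 3 (prior 1/3): the attendant opened locker 3, so this case is ruled out; weight (1/3)·0 = 0.
The weights sum to 7/12.
So P(the prize voucher in locker 2 | the attendant opened locker 3) = (1/3) / (7/12) = 4/7.

4/7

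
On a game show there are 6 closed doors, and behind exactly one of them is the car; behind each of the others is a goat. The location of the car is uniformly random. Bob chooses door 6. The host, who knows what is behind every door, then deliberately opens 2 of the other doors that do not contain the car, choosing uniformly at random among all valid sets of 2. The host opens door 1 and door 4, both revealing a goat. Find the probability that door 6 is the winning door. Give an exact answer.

Condition on the true location of the car.
If it is behind either of doors 1 and 4 (prior 1/6 each): that door was opened and seen not to hold the prize — ruled out; weight (1/6)·0 = 0 each.
If it is behind any of doors 2, 3, and 5 (prior 1/6 each): the host has 6 equally likely choices, so probability 1/6; weight (1/6)·(1/6) = 1/36 each.
If it is behind door 6 (prior 1/6): the host has 10 equally likely choices, so probability 1/10; weight (1/6)·(1/10) = 1/60.
The weights sum to 1/10.
So P(the car behind door 6 | the host opened door 1 and door 4) = (1/60) / (1/10) = 1/6.

1/6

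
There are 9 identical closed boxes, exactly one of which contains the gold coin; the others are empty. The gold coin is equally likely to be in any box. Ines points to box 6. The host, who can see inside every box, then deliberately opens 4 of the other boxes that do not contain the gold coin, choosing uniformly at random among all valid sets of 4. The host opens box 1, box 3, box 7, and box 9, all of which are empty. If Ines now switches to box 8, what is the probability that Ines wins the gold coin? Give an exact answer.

Apply Bayes' rule, conditioning on where the gold coin actually is.
If it is in any of boxes 1, 3, 7, and 9 (prior 1/9 each): that box was opened and seen not to hold the prize — ruled out; weight (1/9)·0 = 0 each.
If it is in any of boxes 2, 4, 5, and 8 (prior 1/9 each): the host has 35 equally likely choices, so probability 1/35; weight (1/9)·(1/35) = 1/315 each.
If it is in box 6 (prior 1/9): the host has 70 equally likely choices, so probability 1/70; weight (1/9)·(1/70) = 1/630.
The weights sum to 1/70.
So P(the gold coin in box 8 | the host opened box 1, box 3, box 7, and box 9) = (1/315) / (1/70) = 2/9.

2/9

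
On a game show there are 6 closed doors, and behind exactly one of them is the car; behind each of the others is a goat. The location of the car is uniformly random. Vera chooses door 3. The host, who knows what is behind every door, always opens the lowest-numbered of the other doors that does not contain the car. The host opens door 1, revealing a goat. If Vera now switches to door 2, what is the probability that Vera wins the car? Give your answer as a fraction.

Consider each possible location of the car in turn.
If it is behind door 1 (prior 1/6): the host opened door 1, so this case is ruled out; weight (1/6)·0 = 0.
If it is behind any of doors 2, 3, 4, 5, and 6 (prior 1/6 each): door 1 is the lowest-numbered option available, probability 1; weight (1/6)·1 = 1/6 each.
The weights sum to 5/6.
So P(the car behind door 2 | the host opened door 1) = (1/6) / (5/6) = 1/5.

1/5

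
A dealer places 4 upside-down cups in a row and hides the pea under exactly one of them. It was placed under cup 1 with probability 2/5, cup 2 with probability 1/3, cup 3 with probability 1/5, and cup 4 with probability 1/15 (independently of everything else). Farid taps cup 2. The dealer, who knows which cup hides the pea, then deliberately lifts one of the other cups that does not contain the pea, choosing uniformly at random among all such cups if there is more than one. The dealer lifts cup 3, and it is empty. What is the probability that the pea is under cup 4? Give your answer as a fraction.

Apply Bayes' rule, conditioning on where the pea actually is.
If it is under cup 1 (prior 2/5): the dealer has 2 equally likely choices, so probability 1/2; weight (2/5)·(1/2) = 1/5.
If it is under cup 2 (prior 1/3): the dealer has 3 equally likely choices, so probability 1/3; weight (1/3)·(1/3) = 1/9.
If it is under cup 3 (prior 1/5): the dealer opened cup 3, so this case is ruled out; weight (1/5)·0 = 0.
If it is under cup 4 (prior 1/15): the dealer has 2 equally likely choices, so probability 1/2; weight (1/15)·(1/2) = 1/30.
The weights sum to 31/90.
So P(the pea under cup 4 | the dealer opened cup 3) = (1/30) / (31/90) = 3/31.

3/31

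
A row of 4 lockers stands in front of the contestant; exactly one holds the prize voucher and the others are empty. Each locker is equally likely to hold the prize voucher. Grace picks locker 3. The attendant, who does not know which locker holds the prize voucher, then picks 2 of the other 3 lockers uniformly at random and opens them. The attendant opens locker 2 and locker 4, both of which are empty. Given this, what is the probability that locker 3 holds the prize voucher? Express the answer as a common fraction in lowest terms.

Apply Bayes' rule, conditioning on where the prize voucher actually is.
If it is in either of lockers 1 and 3 (prior 1/4 each): the attendant picks exactly this set with probability 1/3 regardless, and none is the prize; weight (1/4)·(1/3) = 1/12 each.
If it is in either of lockers 2 and 4 (prior 1/4 each): that locker was opened and seen not to hold the prize — ruled out; weight (1/4)·0 = 0 each.
The weights sum to 1/6.
So P(the prize voucher in locker 3 | the attendant opened locker 2 and locker 4) = (1/12) / (1/6) = 1/2.

1/2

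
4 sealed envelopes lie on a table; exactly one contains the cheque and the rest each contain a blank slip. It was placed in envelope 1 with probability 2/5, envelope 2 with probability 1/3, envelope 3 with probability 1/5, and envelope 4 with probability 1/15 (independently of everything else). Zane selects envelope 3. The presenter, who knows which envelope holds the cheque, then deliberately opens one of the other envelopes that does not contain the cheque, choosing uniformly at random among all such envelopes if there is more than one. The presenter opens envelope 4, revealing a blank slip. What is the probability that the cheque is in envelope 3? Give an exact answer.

Condition on the true location of the cheque.
If it is in envelope 1 (prior 2/5): the presenter has 2 equally likely choices, so probability 1/2; weight (2/5)·(1/2) = 1/5.
If it is in envelope 2 (prior 1/3): the presenter has 2 equally likely choices, so probability 1/2; weight (1/3)·(1/2) = 1/6.
If it is in envelope 3 (prior 1/5): the presenter has 3 equally likely choices, so probability 1/3; weight (1/5)·(1/3) = 1/15.
If it is in envelope 4 (prior 1/15): the presenter opened envelope 4, so this case is ruled out; weight (1/15)·0 = 0.
The weights sum to 13/30.
So P(the cheque in envelope 3 | the presenter opened envelope 4) = (1/15) / (13/30) = 2/13.

2/13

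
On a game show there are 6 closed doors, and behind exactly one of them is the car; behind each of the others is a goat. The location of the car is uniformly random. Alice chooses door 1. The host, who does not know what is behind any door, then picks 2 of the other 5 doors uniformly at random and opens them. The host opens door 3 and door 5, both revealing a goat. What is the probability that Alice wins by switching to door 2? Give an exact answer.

1/4

Consider each possible location of the car in turn.
If it is behind any of doors 1, 2, 4, and 6 (prior 1/6 each): the host picks exactly this set with probability 1/10 regardless, and none is the prize; weight (1/6)·(1/10) = 1/60 each.
If it is behind either of doors 3 and 5 (prior 1/6 each): that door was opened and seen not to hold the prize — ruled out; weight (1/6)·0 = 0 each.
The weights sum to 1/15.
So P(the car behind door 2 | the host opened door 3 and door 5) = (1/60) / (1/15) = 1/4.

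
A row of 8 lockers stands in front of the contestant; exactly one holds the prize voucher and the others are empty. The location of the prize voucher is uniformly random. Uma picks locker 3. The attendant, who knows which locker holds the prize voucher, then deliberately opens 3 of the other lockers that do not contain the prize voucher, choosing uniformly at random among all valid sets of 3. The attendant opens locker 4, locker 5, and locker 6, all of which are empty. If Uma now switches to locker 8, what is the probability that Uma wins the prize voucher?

7/32

Condition on the true location of the prize voucher.
If it is in any of lockers 1, 2, 7, and 8 (prior 1/8 each): the attendant has 20 equally likely choices, so probability 1/20; weight (1/8)·(1/20) = 1/160 each.
If it is in locker 3 (prior 1/8): the attendant has 35 equally likely choices, so probability 1/35; weight (1/8)·(1/35) = 1/280.
If it is in any of lockers 4, 5, and 6 (prior 1/8 each): that locker was opened and seen not to hold the prize — ruled out; weight (1/8)·0 = 0 each.
The weights sum to 1/35.
So P(the prize voucher in locker 8 | the attendant opened locker 4, locker 5, and locker 6) = (1/160) / (1/35) = 7/32.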